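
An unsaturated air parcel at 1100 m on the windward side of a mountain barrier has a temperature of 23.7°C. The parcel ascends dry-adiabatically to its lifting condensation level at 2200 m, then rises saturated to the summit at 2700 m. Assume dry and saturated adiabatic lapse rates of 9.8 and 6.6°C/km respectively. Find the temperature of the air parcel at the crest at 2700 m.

From 1100 m to 2200 m (dry): cools by 9.8 × 1.1 = 10.78°C, giving 12.92°C.
From 2200 m to 2700 m (saturated): cools by 6.6 × 0.5 = 3.3°C, giving 9.62°C.

9.62°C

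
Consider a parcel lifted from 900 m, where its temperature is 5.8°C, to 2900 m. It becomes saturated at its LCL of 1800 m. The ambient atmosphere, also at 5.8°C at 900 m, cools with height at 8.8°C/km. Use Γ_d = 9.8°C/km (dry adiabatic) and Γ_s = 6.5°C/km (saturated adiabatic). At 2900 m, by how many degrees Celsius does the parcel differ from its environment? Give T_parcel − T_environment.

+1.63°C (parcel warmer than environment)

Parcel:
  900 → 1800 m (dry, 9.8°C/km): ΔT = -9.8 × 0.9 = -8.82°C → T = -3.02°C
  1800 → 2900 m (saturated, 6.5°C/km): ΔT = -6.5 × 1.1 = -7.15°C → T = -10.17°C
Environment:
  900 → 2900 m (environment, 8.8°C/km): ΔT = -8.8 × 2 = -17.6°C → T = -11.8°C
T_parcel − T_env = -10.17 − (-11.8) = +1.63°C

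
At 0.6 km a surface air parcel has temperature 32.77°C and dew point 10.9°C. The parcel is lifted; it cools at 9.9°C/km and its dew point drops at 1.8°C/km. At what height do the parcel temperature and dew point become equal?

3.3 km

T and T_d converge at 9.9 − 1.8 = 8.1°C per km
Height above start = (32.77 − 10.9) / 8.1 = 2.7 km
LCL altitude = 600 m + 2700 m = 3300 m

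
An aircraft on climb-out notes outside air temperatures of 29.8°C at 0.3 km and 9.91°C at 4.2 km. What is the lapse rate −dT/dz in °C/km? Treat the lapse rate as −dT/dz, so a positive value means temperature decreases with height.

5.1°C/km

Γ = −ΔT/Δz = (29.8 − 9.91) / (4200 − 300) m
  = 19.89°C / 3.9 km = 5.1°C/km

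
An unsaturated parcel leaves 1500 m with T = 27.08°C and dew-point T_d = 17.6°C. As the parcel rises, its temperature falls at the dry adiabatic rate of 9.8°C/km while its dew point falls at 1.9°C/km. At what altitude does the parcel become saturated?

2700 m

T and T_d converge at 9.8 − 1.9 = 7.9°C per km
Height above start = (27.08 − 17.6) / 7.9 = 1.2 km
LCL altitude = 1500 m + 1200 m = 2700 m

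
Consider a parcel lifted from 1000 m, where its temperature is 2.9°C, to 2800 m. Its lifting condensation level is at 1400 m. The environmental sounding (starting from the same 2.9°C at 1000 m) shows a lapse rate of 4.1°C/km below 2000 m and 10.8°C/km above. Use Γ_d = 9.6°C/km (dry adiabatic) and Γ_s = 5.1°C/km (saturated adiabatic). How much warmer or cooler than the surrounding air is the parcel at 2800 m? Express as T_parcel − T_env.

+1.76°C (parcel warmer than environment)

Parcel:
  Dry to 1400 m: -9.6 × 0.4 km = -3.84°C, so T = -0.94°C.
  Saturated to 2800 m: -5.1 × 1.4 km = -7.14°C, so T = -8.08°C.
Environment:
  Environment, lower layer to 2000 m: -4.1 × 1 km = -4.1°C, so T = -1.2°C.
  Environment, upper layer to 2800 m: -10.8 × 0.8 km = -8.64°C, so T = -9.84°C.
T_parcel − T_env = -8.08 − (-9.84) = +1.76°C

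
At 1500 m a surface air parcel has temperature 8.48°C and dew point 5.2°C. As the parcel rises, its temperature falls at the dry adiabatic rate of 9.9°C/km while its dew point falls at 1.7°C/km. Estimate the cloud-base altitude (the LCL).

T and T_d converge at 9.9 − 1.7 = 8.2°C per km
Height above start = (8.48 − 5.2) / 8.2 = 0.4 km
LCL altitude = 1500 m + 400 m = 1900 m

1900 m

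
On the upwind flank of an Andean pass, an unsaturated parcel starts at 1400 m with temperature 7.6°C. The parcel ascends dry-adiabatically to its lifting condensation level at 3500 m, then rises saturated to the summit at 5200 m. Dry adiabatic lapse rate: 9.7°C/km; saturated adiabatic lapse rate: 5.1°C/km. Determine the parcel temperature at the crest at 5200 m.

1400–3500 m, dry: Δz = 2.1 km ⇒ ΔT = -20.37°C; T = -12.77°C
3500–5200 m, saturated: Δz = 1.7 km ⇒ ΔT = -8.67°C; T = -21.44°C

-21.44°C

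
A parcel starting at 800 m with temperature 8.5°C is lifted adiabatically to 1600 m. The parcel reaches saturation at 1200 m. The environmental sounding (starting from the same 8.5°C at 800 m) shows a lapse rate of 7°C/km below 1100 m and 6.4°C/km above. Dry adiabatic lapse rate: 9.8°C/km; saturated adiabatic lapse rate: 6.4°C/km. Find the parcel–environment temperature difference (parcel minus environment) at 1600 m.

-1.18°C (parcel cooler than environment)

Parcel:
  800–1200 m, dry: Δz = 0.4 km ⇒ ΔT = -3.92°C; T = 4.58°C
  1200–1600 m, saturated: Δz = 0.4 km ⇒ ΔT = -2.56°C; T = 2.02°C
Environment:
  800–1100 m, environment, lower layer: Δz = 0.3 km ⇒ ΔT = -2.1°C; T = 6.4°C
  1100–1600 m, environment, upper layer: Δz = 0.5 km ⇒ ΔT = -3.2°C; T = 3.2°C
T_parcel − T_env = 2.02 − 3.2 = -1.18°C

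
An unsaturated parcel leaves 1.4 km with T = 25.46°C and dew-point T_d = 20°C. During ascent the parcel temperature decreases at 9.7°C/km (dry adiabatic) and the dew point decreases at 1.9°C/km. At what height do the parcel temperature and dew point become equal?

T and T_d converge at 9.7 − 1.9 = 7.8°C per km
Height above start = (25.46 − 20) / 7.8 = 0.7 km
LCL altitude = 1400 m + 700 m = 2100 m

2.1 km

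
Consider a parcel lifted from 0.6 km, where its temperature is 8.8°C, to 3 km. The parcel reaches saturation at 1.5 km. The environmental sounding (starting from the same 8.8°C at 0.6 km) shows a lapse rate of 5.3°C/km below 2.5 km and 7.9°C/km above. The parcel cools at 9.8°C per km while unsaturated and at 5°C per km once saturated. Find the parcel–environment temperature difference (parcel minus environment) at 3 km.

-2.3°C (parcel cooler than environment)

Parcel:
  Dry to 1500 m: -9.8 × 0.9 km = -8.82°C, so T = -0.02°C.
  Saturated to 3000 m: -5 × 1.5 km = -7.5°C, so T = -7.52°C.
Environment:
  Environment, lower layer to 2500 m: -5.3 × 1.9 km = -10.07°C, so T = -1.27°C.
  Environment, upper layer to 3000 m: -7.9 × 0.5 km = -3.95°C, so T = -5.22°C.
T_parcel − T_env = -7.52 − (-5.22) = -2.3°C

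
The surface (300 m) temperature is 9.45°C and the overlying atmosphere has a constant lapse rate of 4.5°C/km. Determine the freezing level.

Height above start = (9.45 − 0) / 4.5 = 2.1 km
Altitude = 300 m + 2100 m = 2400 m

2400 m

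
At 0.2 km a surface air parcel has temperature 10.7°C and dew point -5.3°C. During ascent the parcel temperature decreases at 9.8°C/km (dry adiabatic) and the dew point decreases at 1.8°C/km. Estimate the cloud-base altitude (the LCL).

2.2 km

T and T_d converge at 9.8 − 1.8 = 8°C per km
Height above start = (10.7 − (-5.3)) / 8 = 2 km
LCL altitude = 200 m + 2000 m = 2200 m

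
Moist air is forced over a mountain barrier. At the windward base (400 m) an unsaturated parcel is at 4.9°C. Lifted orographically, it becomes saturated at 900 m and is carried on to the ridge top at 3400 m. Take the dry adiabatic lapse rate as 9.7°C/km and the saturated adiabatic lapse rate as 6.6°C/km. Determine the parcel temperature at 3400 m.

400–900 m, dry: Δz = 0.5 km ⇒ ΔT = -4.85°C; T = 0.05°C
900–3400 m, saturated: Δz = 2.5 km ⇒ ΔT = -16.5°C; T = -16.45°C

-16.45°C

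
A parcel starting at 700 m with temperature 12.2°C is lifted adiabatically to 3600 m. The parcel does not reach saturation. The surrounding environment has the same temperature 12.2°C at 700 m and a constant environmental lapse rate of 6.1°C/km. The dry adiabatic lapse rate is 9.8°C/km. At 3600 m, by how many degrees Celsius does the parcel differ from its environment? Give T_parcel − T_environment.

Parcel:
  Dry to 3600 m: -9.8 × 2.9 km = -28.42°C, so T = -16.22°C.
Environment:
  Environment to 3600 m: -6.1 × 2.9 km = -17.69°C, so T = -5.49°C.
T_parcel − T_env = -16.22 − (-5.49) = -10.73°C

-10.73°C (parcel cooler than environment)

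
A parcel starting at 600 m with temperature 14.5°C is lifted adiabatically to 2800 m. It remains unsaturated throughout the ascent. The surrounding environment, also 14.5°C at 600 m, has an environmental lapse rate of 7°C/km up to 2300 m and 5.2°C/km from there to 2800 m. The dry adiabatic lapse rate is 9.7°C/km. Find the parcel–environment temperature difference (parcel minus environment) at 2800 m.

Parcel:
  600–2800 m, dry: Δz = 2.2 km ⇒ ΔT = -21.34°C; T = -6.84°C
Environment:
  600–2300 m, environment, lower layer: Δz = 1.7 km ⇒ ΔT = -11.9°C; T = 2.6°C
  2300–2800 m, environment, upper layer: Δz = 0.5 km ⇒ ΔT = -2.6°C; T = 0°C
T_parcel − T_env = -6.84 − 0 = -6.84°C

-6.84°C (parcel cooler than environment)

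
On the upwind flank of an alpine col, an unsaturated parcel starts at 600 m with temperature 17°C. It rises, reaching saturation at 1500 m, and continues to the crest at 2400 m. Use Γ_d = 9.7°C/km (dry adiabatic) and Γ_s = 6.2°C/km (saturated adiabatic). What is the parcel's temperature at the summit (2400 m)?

2.69°C

From 600 m to 1500 m (dry): cools by 9.7 × 0.9 = 8.73°C, giving 8.27°C.
From 1500 m to 2400 m (saturated): cools by 6.2 × 0.9 = 5.58°C, giving 2.69°C.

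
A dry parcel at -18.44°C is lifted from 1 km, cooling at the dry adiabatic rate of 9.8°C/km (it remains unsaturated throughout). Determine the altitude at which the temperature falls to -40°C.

3.2 km

Height above start = (-18.44 − (-40)) / 9.8 = 2.2 km
Altitude = 1000 m + 2200 m = 3200 m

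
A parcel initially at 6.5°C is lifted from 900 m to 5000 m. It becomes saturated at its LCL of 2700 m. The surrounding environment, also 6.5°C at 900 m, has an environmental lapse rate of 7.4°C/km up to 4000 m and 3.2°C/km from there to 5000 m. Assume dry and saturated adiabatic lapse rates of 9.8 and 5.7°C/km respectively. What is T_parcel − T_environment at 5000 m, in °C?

Parcel:
  Dry to 2700 m: -9.8 × 1.8 km = -17.64°C, so T = -11.14°C.
  Saturated to 5000 m: -5.7 × 2.3 km = -13.11°C, so T = -24.25°C.
Environment:
  Environment, lower layer to 4000 m: -7.4 × 3.1 km = -22.94°C, so T = -16.44°C.
  Environment, upper layer to 5000 m: -3.2 × 1 km = -3.2°C, so T = -19.64°C.
T_parcel − T_env = -24.25 − (-19.64) = -4.61°C

-4.61°C (parcel cooler than environment)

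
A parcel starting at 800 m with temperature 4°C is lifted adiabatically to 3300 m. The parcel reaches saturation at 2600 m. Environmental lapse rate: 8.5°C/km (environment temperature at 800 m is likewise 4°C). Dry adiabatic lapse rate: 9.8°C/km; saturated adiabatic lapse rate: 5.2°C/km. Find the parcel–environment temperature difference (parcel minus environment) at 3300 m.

-0.03°C (parcel cooler than environment)

Parcel:
  Dry to 2600 m: -9.8 × 1.8 km = -17.64°C, so T = -13.64°C.
  Saturated to 3300 m: -5.2 × 0.7 km = -3.64°C, so T = -17.28°C.
Environment:
  Environment to 3300 m: -8.5 × 2.5 km = -21.25°C, so T = -17.25°C.
T_parcel − T_env = -17.28 − (-17.25) = -0.03°C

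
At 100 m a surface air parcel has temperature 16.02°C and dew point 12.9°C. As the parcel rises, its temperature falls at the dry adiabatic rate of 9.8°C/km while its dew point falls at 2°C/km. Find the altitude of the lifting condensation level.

T and T_d converge at 9.8 − 2 = 7.8°C per km
Height above start = (16.02 − 12.9) / 7.8 = 0.4 km
LCL altitude = 100 m + 400 m = 500 m

500 m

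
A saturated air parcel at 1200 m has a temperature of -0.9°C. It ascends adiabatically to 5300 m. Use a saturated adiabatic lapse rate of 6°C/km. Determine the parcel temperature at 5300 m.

1200 → 5300 m (saturated adiabatic, 6°C/km): ΔT = -6 × 4.1 = -24.6°C → T = -25.5°C

-25.5°C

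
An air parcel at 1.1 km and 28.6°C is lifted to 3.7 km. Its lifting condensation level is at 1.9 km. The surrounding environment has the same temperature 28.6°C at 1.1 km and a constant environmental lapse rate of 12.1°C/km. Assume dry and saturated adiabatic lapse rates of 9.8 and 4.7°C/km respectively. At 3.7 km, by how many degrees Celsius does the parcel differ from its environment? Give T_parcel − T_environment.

+15.16°C (parcel warmer than environment)

Parcel:
  1100–1900 m, dry: Δz = 0.8 km ⇒ ΔT = -7.84°C; T = 20.76°C
  1900–3700 m, saturated: Δz = 1.8 km ⇒ ΔT = -8.46°C; T = 12.3°C
Environment:
  1100–3700 m, environment: Δz = 2.6 km ⇒ ΔT = -31.46°C; T = -2.86°C
T_parcel − T_env = 12.3 − (-2.86) = +15.16°C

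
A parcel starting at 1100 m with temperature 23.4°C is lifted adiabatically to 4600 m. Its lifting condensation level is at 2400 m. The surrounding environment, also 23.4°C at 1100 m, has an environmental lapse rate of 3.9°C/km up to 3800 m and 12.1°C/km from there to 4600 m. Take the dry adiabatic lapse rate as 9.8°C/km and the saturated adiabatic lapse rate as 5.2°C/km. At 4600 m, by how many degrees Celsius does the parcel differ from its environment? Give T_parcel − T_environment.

-3.97°C (parcel cooler than environment)

Parcel:
  1100 → 2400 m (dry, 9.8°C/km): ΔT = -9.8 × 1.3 = -12.74°C → T = 10.66°C
  2400 → 4600 m (saturated, 5.2°C/km): ΔT = -5.2 × 2.2 = -11.44°C → T = -0.78°C
Environment:
  1100 → 3800 m (environment, lower layer, 3.9°C/km): ΔT = -3.9 × 2.7 = -10.53°C → T = 12.87°C
  3800 → 4600 m (environment, upper layer, 12.1°C/km): ΔT = -12.1 × 0.8 = -9.68°C → T = 3.19°C
T_parcel − T_env = -0.78 − 3.19 = -3.97°C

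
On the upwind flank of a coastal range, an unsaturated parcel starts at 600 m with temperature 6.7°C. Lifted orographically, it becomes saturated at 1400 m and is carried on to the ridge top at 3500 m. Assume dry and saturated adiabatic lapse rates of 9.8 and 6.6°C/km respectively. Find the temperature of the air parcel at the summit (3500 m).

600–1400 m, dry: Δz = 0.8 km ⇒ ΔT = -7.84°C; T = -1.14°C
1400–3500 m, saturated: Δz = 2.1 km ⇒ ΔT = -13.86°C; T = -15°C

-15°C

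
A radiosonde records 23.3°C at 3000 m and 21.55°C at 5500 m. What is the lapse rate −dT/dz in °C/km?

0.7°C/km

Γ = −ΔT/Δz = (23.3 − 21.55) / (5500 − 3000) m
  = 1.75°C / 2.5 km = 0.7°C/km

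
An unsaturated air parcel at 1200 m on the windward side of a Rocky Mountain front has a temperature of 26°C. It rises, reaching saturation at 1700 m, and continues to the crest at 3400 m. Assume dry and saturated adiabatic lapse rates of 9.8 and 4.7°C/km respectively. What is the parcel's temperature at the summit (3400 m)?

13.11°C

1200–1700 m, dry: Δz = 0.5 km ⇒ ΔT = -4.9°C; T = 21.1°C
1700–3400 m, saturated: Δz = 1.7 km ⇒ ΔT = -7.99°C; T = 13.11°C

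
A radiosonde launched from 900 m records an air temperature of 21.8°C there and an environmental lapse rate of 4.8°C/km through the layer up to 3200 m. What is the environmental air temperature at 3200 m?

900 → 3200 m (environmental, 4.8°C/km): ΔT = -4.8 × 2.3 = -11.04°C → T = 10.76°C

10.76°C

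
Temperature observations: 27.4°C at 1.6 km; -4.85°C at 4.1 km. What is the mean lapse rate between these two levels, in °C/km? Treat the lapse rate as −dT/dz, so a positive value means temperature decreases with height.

12.9°C/km

Γ = −ΔT/Δz = (27.4 − (-4.85)) / (4100 − 1600) m
  = 32.25°C / 2.5 km = 12.9°C/km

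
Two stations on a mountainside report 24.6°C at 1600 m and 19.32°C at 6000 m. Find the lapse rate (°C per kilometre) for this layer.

1.2°C/km

Γ = −ΔT/Δz = (24.6 − 19.32) / (6000 − 1600) m
  = 5.28°C / 4.4 km = 1.2°C/km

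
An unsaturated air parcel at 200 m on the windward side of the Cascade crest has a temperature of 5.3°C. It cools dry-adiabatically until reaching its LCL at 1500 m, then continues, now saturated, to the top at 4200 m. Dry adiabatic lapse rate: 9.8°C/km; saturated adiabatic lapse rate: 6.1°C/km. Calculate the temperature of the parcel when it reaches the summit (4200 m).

-23.91°C

200–1500 m, dry: Δz = 1.3 km ⇒ ΔT = -12.74°C; T = -7.44°C
1500–4200 m, saturated: Δz = 2.7 km ⇒ ΔT = -16.47°C; T = -23.91°C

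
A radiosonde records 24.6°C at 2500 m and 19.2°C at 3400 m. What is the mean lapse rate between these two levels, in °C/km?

Γ = −ΔT/Δz = (24.6 − 19.2) / (3400 − 2500) m
  = 5.4°C / 0.9 km = 6°C/km

6°C/km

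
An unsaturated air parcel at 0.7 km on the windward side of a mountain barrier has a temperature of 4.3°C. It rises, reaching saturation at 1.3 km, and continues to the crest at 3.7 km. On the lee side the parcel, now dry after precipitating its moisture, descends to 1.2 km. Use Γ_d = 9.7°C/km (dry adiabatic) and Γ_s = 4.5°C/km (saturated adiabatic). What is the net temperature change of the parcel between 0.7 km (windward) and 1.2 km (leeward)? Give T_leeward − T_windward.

+7.63°C

Dry to 1300 m: -9.7 × 0.6 km = -5.82°C, so T = -1.52°C.
Saturated to 3700 m: -4.5 × 2.4 km = -10.8°C, so T = -12.32°C.
Dry descent to 1200 m: +9.7 × 2.5 km = +24.25°C, so T = 11.93°C.
Net change vs windward start: 11.93 − 4.3 = +7.63°C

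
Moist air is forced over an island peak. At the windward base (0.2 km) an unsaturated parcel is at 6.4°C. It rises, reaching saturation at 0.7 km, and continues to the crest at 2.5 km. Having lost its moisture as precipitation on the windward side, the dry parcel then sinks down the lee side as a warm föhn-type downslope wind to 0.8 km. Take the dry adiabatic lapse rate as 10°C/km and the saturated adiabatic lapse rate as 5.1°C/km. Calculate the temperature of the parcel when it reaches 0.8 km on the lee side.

200 → 700 m (dry, 10°C/km): ΔT = -10 × 0.5 = -5°C → T = 1.4°C
700 → 2500 m (saturated, 5.1°C/km): ΔT = -5.1 × 1.8 = -9.18°C → T = -7.78°C
2500 → 800 m (dry descent, 10°C/km): ΔT = +10 × 1.7 = +17°C → T = 9.22°C

9.22°C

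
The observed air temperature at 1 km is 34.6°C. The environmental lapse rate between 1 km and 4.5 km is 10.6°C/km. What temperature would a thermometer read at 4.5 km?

-2.5°C

Environmental to 4500 m: -10.6 × 3.5 km = -37.1°C, so T = -2.5°C.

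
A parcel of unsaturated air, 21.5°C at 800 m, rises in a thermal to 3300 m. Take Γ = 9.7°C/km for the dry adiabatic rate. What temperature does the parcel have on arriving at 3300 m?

Dry adiabatic to 3300 m: -9.7 × 2.5 km = -24.25°C, so T = -2.75°C.

-2.75°C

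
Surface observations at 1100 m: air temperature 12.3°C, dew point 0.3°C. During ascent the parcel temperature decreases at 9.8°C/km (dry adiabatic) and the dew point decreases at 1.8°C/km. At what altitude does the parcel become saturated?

T and T_d converge at 9.8 − 1.8 = 8°C per km
Height above start = (12.3 − 0.3) / 8 = 1.5 km
LCL altitude = 1100 m + 1500 m = 2600 m

2600 m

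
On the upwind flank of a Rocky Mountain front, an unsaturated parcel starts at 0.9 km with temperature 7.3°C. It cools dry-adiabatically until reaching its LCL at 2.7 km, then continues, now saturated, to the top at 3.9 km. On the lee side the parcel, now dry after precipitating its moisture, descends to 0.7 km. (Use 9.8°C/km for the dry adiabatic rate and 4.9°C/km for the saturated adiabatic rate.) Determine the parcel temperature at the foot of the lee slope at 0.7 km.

900–2700 m, dry: Δz = 1.8 km ⇒ ΔT = -17.64°C; T = -10.34°C
2700–3900 m, saturated: Δz = 1.2 km ⇒ ΔT = -5.88°C; T = -16.22°C
3900–700 m, dry descent: Δz = 3.2 km ⇒ ΔT = +31.36°C; T = 15.14°C

15.14°C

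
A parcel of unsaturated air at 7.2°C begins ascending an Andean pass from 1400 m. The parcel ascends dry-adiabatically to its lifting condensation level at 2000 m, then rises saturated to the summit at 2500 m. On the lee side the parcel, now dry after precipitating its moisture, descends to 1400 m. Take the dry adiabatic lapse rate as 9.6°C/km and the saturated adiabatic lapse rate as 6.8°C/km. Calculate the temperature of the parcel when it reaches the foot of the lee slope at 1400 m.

8.6°C

From 1400 m to 2000 m (dry): cools by 9.6 × 0.6 = 5.76°C, giving 1.44°C.
From 2000 m to 2500 m (saturated): cools by 6.8 × 0.5 = 3.4°C, giving -1.96°C.
From 2500 m to 1400 m (dry descent): warms by 9.6 × 1.1 = 10.56°C, giving 8.6°C.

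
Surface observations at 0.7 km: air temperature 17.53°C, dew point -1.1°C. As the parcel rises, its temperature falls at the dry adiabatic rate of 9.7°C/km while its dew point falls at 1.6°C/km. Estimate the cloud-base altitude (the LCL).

T and T_d converge at 9.7 − 1.6 = 8.1°C per km
Height above start = (17.53 − (-1.1)) / 8.1 = 2.3 km
LCL altitude = 700 m + 2300 m = 3000 m

3 km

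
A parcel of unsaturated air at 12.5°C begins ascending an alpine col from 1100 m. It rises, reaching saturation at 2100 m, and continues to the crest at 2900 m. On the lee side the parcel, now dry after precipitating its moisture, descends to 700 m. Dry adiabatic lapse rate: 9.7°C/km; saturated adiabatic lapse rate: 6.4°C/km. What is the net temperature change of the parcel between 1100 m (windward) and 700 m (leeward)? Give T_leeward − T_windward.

+6.52°C

1100–2100 m, dry: Δz = 1 km ⇒ ΔT = -9.7°C; T = 2.8°C
2100–2900 m, saturated: Δz = 0.8 km ⇒ ΔT = -5.12°C; T = -2.32°C
2900–700 m, dry descent: Δz = 2.2 km ⇒ ΔT = +21.34°C; T = 19.02°C
Net change vs windward start: 19.02 − 12.5 = +6.52°C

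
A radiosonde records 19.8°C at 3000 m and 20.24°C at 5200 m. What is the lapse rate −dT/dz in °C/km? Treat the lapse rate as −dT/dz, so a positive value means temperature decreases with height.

-0.2°C/km

Γ = −ΔT/Δz = (19.8 − 20.24) / (5200 − 3000) m
  = -0.44°C / 2.2 km = -0.2°C/km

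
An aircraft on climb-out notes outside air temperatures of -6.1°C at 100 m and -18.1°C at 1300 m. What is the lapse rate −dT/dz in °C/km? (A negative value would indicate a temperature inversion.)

10°C/km

Γ = −ΔT/Δz = (-6.1 − (-18.1)) / (1300 − 100) m
  = 12°C / 1.2 km = 10°C/km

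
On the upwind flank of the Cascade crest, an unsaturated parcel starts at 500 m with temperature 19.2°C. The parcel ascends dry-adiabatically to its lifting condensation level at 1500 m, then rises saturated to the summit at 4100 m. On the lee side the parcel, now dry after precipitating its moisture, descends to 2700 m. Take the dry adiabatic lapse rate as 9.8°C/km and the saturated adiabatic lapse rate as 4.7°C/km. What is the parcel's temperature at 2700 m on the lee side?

10.9°C

Dry to 1500 m: -9.8 × 1 km = -9.8°C, so T = 9.4°C.
Saturated to 4100 m: -4.7 × 2.6 km = -12.22°C, so T = -2.82°C.
Dry descent to 2700 m: +9.8 × 1.4 km = +13.72°C, so T = 10.9°C.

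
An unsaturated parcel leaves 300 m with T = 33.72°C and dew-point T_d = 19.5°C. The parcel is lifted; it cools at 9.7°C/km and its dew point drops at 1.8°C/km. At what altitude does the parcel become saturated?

T and T_d converge at 9.7 − 1.8 = 7.9°C per km
Height above start = (33.72 − 19.5) / 7.9 = 1.8 km
LCL altitude = 300 m + 1800 m = 2100 m

2100 m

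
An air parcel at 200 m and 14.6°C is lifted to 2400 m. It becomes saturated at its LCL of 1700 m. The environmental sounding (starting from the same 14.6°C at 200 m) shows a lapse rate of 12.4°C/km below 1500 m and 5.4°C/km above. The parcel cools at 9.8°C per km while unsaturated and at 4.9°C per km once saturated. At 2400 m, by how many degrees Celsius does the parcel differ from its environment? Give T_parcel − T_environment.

Parcel:
  200–1700 m, dry: Δz = 1.5 km ⇒ ΔT = -14.7°C; T = -0.1°C
  1700–2400 m, saturated: Δz = 0.7 km ⇒ ΔT = -3.43°C; T = -3.53°C
Environment:
  200–1500 m, environment, lower layer: Δz = 1.3 km ⇒ ΔT = -16.12°C; T = -1.52°C
  1500–2400 m, environment, upper layer: Δz = 0.9 km ⇒ ΔT = -4.86°C; T = -6.38°C
T_parcel − T_env = -3.53 − (-6.38) = +2.85°C

+2.85°C (parcel warmer than environment)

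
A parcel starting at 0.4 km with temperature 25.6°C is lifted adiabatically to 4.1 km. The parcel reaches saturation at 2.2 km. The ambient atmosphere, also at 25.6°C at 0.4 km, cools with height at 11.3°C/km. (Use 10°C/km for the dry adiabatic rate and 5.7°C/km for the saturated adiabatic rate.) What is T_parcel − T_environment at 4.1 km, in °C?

Parcel:
  400–2200 m, dry: Δz = 1.8 km ⇒ ΔT = -18°C; T = 7.6°C
  2200–4100 m, saturated: Δz = 1.9 km ⇒ ΔT = -10.83°C; T = -3.23°C
Environment:
  400–4100 m, environment: Δz = 3.7 km ⇒ ΔT = -41.81°C; T = -16.21°C
T_parcel − T_env = -3.23 − (-16.21) = +12.98°C

+12.98°C (parcel warmer than environment)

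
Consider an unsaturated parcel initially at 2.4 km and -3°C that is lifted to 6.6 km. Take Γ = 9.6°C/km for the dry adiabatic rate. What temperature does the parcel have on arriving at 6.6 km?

-43.32°C

2400 → 6600 m (dry adiabatic, 9.6°C/km): ΔT = -9.6 × 4.2 = -40.32°C → T = -43.32°C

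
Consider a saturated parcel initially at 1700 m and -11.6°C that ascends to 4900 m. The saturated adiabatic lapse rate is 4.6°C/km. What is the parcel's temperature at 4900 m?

1700 → 4900 m (saturated adiabatic, 4.6°C/km): ΔT = -4.6 × 3.2 = -14.72°C → T = -26.32°C

-26.32°C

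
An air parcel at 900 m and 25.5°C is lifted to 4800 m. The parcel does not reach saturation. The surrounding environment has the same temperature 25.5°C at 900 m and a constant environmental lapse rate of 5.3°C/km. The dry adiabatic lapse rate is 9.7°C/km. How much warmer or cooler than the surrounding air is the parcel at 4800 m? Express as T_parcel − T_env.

-17.16°C (parcel cooler than environment)

Parcel:
  900 → 4800 m (dry, 9.7°C/km): ΔT = -9.7 × 3.9 = -37.83°C → T = -12.33°C
Environment:
  900 → 4800 m (environment, 5.3°C/km): ΔT = -5.3 × 3.9 = -20.67°C → T = 4.83°C
T_parcel − T_env = -12.33 − 4.83 = -17.16°C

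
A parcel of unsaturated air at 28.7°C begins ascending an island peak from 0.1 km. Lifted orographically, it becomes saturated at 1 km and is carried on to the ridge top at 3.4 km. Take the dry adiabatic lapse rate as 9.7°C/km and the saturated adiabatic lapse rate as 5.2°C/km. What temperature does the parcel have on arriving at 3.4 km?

100–1000 m, dry: Δz = 0.9 km ⇒ ΔT = -8.73°C; T = 19.97°C
1000–3400 m, saturated: Δz = 2.4 km ⇒ ΔT = -12.48°C; T = 7.49°C

7.49°C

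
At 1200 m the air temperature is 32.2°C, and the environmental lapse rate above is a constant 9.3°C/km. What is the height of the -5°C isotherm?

5200 m

Height above start = (32.2 − (-5)) / 9.3 = 4 km
Altitude = 1200 m + 4000 m = 5200 m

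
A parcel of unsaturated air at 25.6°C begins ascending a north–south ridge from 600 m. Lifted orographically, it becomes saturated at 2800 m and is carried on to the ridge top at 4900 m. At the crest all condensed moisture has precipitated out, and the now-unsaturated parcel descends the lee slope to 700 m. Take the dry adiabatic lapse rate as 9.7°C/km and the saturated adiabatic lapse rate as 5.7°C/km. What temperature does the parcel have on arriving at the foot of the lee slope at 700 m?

Dry to 2800 m: -9.7 × 2.2 km = -21.34°C, so T = 4.26°C.
Saturated to 4900 m: -5.7 × 2.1 km = -11.97°C, so T = -7.71°C.
Dry descent to 700 m: +9.7 × 4.2 km = +40.74°C, so T = 33.03°C.

33.03°C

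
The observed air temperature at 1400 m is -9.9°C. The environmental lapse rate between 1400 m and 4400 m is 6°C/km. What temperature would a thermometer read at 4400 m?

-27.9°C

1400–4400 m, environmental: Δz = 3 km ⇒ ΔT = -18°C; T = -27.9°C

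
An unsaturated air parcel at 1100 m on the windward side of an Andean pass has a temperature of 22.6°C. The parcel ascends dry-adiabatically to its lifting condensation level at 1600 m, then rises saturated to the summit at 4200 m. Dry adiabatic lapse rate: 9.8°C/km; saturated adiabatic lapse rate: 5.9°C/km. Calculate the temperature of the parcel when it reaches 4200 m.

1100 → 1600 m (dry, 9.8°C/km): ΔT = -9.8 × 0.5 = -4.9°C → T = 17.7°C
1600 → 4200 m (saturated, 5.9°C/km): ΔT = -5.9 × 2.6 = -15.34°C → T = 2.36°C

2.36°C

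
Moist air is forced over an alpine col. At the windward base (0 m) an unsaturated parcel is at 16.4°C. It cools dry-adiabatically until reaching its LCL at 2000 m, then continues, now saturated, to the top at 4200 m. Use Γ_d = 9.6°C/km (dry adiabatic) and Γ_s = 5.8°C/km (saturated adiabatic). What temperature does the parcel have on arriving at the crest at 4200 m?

-15.56°C

From 0 m to 2000 m (dry): cools by 9.6 × 2 = 19.2°C, giving -2.8°C.
From 2000 m to 4200 m (saturated): cools by 5.8 × 2.2 = 12.76°C, giving -15.56°C.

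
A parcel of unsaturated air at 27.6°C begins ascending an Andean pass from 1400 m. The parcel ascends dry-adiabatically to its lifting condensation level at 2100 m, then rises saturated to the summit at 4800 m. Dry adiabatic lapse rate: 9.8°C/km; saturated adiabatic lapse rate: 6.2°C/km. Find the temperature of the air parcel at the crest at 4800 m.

4°C

1400–2100 m, dry: Δz = 0.7 km ⇒ ΔT = -6.86°C; T = 20.74°C
2100–4800 m, saturated: Δz = 2.7 km ⇒ ΔT = -16.74°C; T = 4°C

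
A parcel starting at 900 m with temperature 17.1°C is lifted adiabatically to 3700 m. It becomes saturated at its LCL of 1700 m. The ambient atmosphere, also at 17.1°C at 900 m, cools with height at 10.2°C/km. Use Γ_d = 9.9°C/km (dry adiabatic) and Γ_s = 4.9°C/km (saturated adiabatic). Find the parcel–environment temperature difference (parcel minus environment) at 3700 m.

+10.84°C (parcel warmer than environment)

Parcel:
  From 900 m to 1700 m (dry): cools by 9.9 × 0.8 = 7.92°C, giving 9.18°C.
  From 1700 m to 3700 m (saturated): cools by 4.9 × 2 = 9.8°C, giving -0.62°C.
Environment:
  From 900 m to 3700 m (environment): cools by 10.2 × 2.8 = 28.56°C, giving -11.46°C.
T_parcel − T_env = -0.62 − (-11.46) = +10.84°C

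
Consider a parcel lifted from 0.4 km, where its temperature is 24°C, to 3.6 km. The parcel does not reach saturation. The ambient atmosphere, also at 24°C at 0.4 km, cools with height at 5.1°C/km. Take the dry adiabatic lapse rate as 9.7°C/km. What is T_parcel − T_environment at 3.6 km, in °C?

Parcel:
  400–3600 m, dry: Δz = 3.2 km ⇒ ΔT = -31.04°C; T = -7.04°C
Environment:
  400–3600 m, environment: Δz = 3.2 km ⇒ ΔT = -16.32°C; T = 7.68°C
T_parcel − T_env = -7.04 − 7.68 = -14.72°C

-14.72°C (parcel cooler than environment)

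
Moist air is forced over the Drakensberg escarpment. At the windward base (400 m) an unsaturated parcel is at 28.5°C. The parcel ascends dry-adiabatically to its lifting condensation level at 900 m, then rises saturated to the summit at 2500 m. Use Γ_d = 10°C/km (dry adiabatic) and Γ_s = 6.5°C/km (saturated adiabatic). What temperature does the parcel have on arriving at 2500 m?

From 400 m to 900 m (dry): cools by 10 × 0.5 = 5°C, giving 23.5°C.
From 900 m to 2500 m (saturated): cools by 6.5 × 1.6 = 10.4°C, giving 13.1°C.

13.1°C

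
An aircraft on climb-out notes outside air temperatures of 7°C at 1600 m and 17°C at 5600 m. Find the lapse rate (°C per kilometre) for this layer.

-2.5°C/km

Γ = −ΔT/Δz = (7 − 17) / (5600 − 1600) m
  = -10°C / 4 km = -2.5°C/km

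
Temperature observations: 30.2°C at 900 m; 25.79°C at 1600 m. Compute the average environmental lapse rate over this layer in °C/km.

Γ = −ΔT/Δz = (30.2 − 25.79) / (1600 − 900) m
  = 4.41°C / 0.7 km = 6.3°C/km

6.3°C/km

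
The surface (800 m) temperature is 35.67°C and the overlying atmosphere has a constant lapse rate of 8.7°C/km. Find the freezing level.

4900 m

Height above start = (35.67 − 0) / 8.7 = 4.1 km
Altitude = 800 m + 4100 m = 4900 m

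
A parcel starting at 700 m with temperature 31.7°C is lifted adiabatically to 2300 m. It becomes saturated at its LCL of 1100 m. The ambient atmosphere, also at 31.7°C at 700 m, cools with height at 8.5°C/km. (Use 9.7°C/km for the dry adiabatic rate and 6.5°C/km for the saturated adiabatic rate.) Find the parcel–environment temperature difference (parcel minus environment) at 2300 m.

+1.92°C (parcel warmer than environment)

Parcel:
  700 → 1100 m (dry, 9.7°C/km): ΔT = -9.7 × 0.4 = -3.88°C → T = 27.82°C
  1100 → 2300 m (saturated, 6.5°C/km): ΔT = -6.5 × 1.2 = -7.8°C → T = 20.02°C
Environment:
  700 → 2300 m (environment, 8.5°C/km): ΔT = -8.5 × 1.6 = -13.6°C → T = 18.1°C
T_parcel − T_env = 20.02 − 18.1 = +1.92°C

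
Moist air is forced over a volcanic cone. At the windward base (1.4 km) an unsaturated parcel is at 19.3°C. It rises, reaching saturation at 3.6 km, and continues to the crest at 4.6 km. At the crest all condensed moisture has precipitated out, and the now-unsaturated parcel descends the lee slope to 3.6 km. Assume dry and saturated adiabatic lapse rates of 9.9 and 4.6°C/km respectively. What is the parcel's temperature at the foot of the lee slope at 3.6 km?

2.82°C

From 1400 m to 3600 m (dry): cools by 9.9 × 2.2 = 21.78°C, giving -2.48°C.
From 3600 m to 4600 m (saturated): cools by 4.6 × 1 = 4.6°C, giving -7.08°C.
From 4600 m to 3600 m (dry descent): warms by 9.9 × 1 = 9.9°C, giving 2.82°C.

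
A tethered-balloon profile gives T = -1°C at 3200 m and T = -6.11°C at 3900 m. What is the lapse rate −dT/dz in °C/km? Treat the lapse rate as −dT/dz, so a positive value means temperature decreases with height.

7.3°C/km

Γ = −ΔT/Δz = (-1 − (-6.11)) / (3900 − 3200) m
  = 5.11°C / 0.7 km = 7.3°C/km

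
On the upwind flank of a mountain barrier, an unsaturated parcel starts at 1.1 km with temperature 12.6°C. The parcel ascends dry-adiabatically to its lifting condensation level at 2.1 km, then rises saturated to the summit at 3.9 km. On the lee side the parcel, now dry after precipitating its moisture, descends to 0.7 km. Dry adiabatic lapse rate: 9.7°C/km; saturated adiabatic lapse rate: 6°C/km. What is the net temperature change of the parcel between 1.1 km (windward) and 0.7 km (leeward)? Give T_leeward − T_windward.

1100 → 2100 m (dry, 9.7°C/km): ΔT = -9.7 × 1 = -9.7°C → T = 2.9°C
2100 → 3900 m (saturated, 6°C/km): ΔT = -6 × 1.8 = -10.8°C → T = -7.9°C
3900 → 700 m (dry descent, 9.7°C/km): ΔT = +9.7 × 3.2 = +31.04°C → T = 23.14°C
Net change vs windward start: 23.14 − 12.6 = +10.54°C

+10.54°C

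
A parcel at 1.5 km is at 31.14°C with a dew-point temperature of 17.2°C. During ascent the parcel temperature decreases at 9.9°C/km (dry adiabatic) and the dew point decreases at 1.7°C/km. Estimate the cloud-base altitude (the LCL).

3.2 km

T and T_d converge at 9.9 − 1.7 = 8.2°C per km
Height above start = (31.14 − 17.2) / 8.2 = 1.7 km
LCL altitude = 1500 m + 1700 m = 3200 m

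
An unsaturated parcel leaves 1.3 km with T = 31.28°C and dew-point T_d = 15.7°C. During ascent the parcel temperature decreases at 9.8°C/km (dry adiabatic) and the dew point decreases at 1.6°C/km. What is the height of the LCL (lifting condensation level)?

3.2 km

T and T_d converge at 9.8 − 1.6 = 8.2°C per km
Height above start = (31.28 − 15.7) / 8.2 = 1.9 km
LCL altitude = 1300 m + 1900 m = 3200 m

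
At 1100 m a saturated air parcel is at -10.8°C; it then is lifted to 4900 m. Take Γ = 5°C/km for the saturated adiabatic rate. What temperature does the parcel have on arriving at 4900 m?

-29.8°C

Saturated adiabatic to 4900 m: -5 × 3.8 km = -19°C, so T = -29.8°C.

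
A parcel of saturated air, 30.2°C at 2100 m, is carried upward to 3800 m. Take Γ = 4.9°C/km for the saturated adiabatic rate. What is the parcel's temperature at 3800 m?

2100–3800 m, saturated adiabatic: Δz = 1.7 km ⇒ ΔT = -8.33°C; T = 21.87°C

21.87°C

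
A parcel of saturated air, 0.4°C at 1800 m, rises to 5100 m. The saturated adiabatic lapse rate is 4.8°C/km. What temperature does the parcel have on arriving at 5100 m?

From 1800 m to 5100 m (saturated adiabatic): cools by 4.8 × 3.3 = 15.84°C, giving -15.44°C.

-15.44°C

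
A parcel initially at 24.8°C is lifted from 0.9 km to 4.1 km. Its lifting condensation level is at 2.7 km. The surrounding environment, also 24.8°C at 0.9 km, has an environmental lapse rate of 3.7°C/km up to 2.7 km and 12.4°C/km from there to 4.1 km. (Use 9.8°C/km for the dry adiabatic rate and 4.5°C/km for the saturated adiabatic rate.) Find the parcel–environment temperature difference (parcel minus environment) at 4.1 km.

+0.08°C (parcel warmer than environment)

Parcel:
  900 → 2700 m (dry, 9.8°C/km): ΔT = -9.8 × 1.8 = -17.64°C → T = 7.16°C
  2700 → 4100 m (saturated, 4.5°C/km): ΔT = -4.5 × 1.4 = -6.3°C → T = 0.86°C
Environment:
  900 → 2700 m (environment, lower layer, 3.7°C/km): ΔT = -3.7 × 1.8 = -6.66°C → T = 18.14°C
  2700 → 4100 m (environment, upper layer, 12.4°C/km): ΔT = -12.4 × 1.4 = -17.36°C → T = 0.78°C
T_parcel − T_env = 0.86 − 0.78 = +0.08°C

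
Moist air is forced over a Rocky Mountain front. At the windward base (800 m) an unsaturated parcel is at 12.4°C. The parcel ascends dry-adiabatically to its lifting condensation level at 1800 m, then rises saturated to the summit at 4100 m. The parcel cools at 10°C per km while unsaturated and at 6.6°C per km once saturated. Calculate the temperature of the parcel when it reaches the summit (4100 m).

800–1800 m, dry: Δz = 1 km ⇒ ΔT = -10°C; T = 2.4°C
1800–4100 m, saturated: Δz = 2.3 km ⇒ ΔT = -15.18°C; T = -12.78°C

-12.78°C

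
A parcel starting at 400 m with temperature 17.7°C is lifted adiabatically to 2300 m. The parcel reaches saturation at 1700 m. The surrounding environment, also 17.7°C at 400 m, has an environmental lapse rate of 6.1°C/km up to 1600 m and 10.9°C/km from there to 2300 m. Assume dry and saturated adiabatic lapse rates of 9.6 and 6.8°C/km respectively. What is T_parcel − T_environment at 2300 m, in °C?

-1.61°C (parcel cooler than environment)

Parcel:
  400 → 1700 m (dry, 9.6°C/km): ΔT = -9.6 × 1.3 = -12.48°C → T = 5.22°C
  1700 → 2300 m (saturated, 6.8°C/km): ΔT = -6.8 × 0.6 = -4.08°C → T = 1.14°C
Environment:
  400 → 1600 m (environment, lower layer, 6.1°C/km): ΔT = -6.1 × 1.2 = -7.32°C → T = 10.38°C
  1600 → 2300 m (environment, upper layer, 10.9°C/km): ΔT = -10.9 × 0.7 = -7.63°C → T = 2.75°C
T_parcel − T_env = 1.14 − 2.75 = -1.61°C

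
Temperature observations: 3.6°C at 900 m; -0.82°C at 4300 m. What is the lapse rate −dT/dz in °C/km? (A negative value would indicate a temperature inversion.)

Γ = −ΔT/Δz = (3.6 − (-0.82)) / (4300 − 900) m
  = 4.42°C / 3.4 km = 1.3°C/km

1.3°C/km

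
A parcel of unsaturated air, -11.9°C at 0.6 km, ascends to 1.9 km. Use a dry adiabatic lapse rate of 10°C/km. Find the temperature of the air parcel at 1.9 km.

From 600 m to 1900 m (dry adiabatic): cools by 10 × 1.3 = 13°C, giving -24.9°C.

-24.9°C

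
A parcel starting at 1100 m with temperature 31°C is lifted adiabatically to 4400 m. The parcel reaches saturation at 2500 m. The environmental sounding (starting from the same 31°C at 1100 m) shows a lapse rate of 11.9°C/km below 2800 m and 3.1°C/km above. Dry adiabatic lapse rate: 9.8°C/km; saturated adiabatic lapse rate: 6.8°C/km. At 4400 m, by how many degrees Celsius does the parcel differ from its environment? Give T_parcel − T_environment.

-1.45°C (parcel cooler than environment)

Parcel:
  From 1100 m to 2500 m (dry): cools by 9.8 × 1.4 = 13.72°C, giving 17.28°C.
  From 2500 m to 4400 m (saturated): cools by 6.8 × 1.9 = 12.92°C, giving 4.36°C.
Environment:
  From 1100 m to 2800 m (environment, lower layer): cools by 11.9 × 1.7 = 20.23°C, giving 10.77°C.
  From 2800 m to 4400 m (environment, upper layer): cools by 3.1 × 1.6 = 4.96°C, giving 5.81°C.
T_parcel − T_env = 4.36 − 5.81 = -1.45°C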